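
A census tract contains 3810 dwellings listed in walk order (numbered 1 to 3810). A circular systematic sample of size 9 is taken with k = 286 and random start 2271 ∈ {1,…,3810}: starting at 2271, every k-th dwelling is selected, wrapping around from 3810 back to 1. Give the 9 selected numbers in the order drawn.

2271, 2557, 2843, 3129, 3415, 3701, 177, 463, 749

Selection 1: 2271
Selection 2: 2271 + 286 = 2557
Selection 3: 2557 + 286 = 2843
Selection 4: 2843 + 286 = 3129
Selection 5: 3129 + 286 = 3415
Selection 6: 3415 + 286 = 3701
Selection 7: 3701 + 286 = 3987 → 3987 − 3810 = 177
Selection 8: 177 + 286 = 463
Selection 9: 463 + 286 = 749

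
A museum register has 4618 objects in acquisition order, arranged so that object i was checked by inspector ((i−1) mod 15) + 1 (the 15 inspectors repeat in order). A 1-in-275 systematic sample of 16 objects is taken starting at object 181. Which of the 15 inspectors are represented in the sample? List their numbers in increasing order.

1, 6, 11

Consecutive selections differ by k = 275, so their inspector numbers differ by 275 mod 15 = 5.
gcd(275, 15) = 5, so the sample visits 15/5 = 3 distinct residues mod 15.
Start 181 is inspector 1; the inspectors hit are 1, 6, 11.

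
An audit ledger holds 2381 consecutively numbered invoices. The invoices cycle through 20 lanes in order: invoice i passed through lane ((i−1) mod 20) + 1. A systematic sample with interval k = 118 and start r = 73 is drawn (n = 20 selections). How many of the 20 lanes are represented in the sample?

Consecutive selections differ by k = 118, so their lane numbers differ by 118 mod 20 = 18.
gcd(118, 20) = 2, so the sample visits 20/2 = 10 distinct residues mod 20.
Start 73 is lane 13; the lanes hit are 1, 3, 5, 7, 9, 11, 13, 15, 17, 19.

10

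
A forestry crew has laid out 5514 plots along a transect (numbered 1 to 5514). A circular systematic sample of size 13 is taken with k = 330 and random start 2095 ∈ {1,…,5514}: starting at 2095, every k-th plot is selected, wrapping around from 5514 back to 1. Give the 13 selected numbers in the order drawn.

Selection 1: 2095
Selection 2: 2095 + 330 = 2425
Selection 3: 2425 + 330 = 2755
Selection 4: 2755 + 330 = 3085
Selection 5: 3085 + 330 = 3415
Selection 6: 3415 + 330 = 3745
Selection 7: 3745 + 330 = 4075
Selection 8: 4075 + 330 = 4405
Selection 9: 4405 + 330 = 4735
Selection 10: 4735 + 330 = 5065
Selection 11: 5065 + 330 = 5395
Selection 12: 5395 + 330 = 5725 → 5725 − 5514 = 211
Selection 13: 211 + 330 = 541

2095, 2425, 2755, 3085, 3415, 3745, 4075, 4405, 4735, 5065, 5395, 211, 541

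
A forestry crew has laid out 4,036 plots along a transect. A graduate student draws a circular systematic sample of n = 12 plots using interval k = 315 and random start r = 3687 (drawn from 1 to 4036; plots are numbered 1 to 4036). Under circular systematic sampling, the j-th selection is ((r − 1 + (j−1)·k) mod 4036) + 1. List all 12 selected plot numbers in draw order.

Selection 1: 3687
Selection 2: 3687 + 315 = 4002
Selection 3: 4002 + 315 = 4317 → 4317 − 4036 = 281
Selection 4: 281 + 315 = 596
Selection 5: 596 + 315 = 911
Selection 6: 911 + 315 = 1226
Selection 7: 1226 + 315 = 1541
Selection 8: 1541 + 315 = 1856
Selection 9: 1856 + 315 = 2171
Selection 10: 2171 + 315 = 2486
Selection 11: 2486 + 315 = 2801
Selection 12: 2801 + 315 = 3116

3687, 4002, 281, 596, 911, 1226, 1541, 1856, 2171, 2486, 2801, 3116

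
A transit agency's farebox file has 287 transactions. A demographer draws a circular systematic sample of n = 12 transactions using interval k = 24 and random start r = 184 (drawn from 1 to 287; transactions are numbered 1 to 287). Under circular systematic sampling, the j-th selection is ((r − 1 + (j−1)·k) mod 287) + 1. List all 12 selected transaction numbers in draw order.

Selection 1: 184
Selection 2: 184 + 24 = 208
Selection 3: 208 + 24 = 232
Selection 4: 232 + 24 = 256
Selection 5: 256 + 24 = 280
Selection 6: 280 + 24 = 304 → 304 − 287 = 17
Selection 7: 17 + 24 = 41
Selection 8: 41 + 24 = 65
Selection 9: 65 + 24 = 89
Selection 10: 89 + 24 = 113
Selection 11: 113 + 24 = 137
Selection 12: 137 + 24 = 161

184, 208, 232, 256, 280, 17, 41, 65, 89, 113, 137, 161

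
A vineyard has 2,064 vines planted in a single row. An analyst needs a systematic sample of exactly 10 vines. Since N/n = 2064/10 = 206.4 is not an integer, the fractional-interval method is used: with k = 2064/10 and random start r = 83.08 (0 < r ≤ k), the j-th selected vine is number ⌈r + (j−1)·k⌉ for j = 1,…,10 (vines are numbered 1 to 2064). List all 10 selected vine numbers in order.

84, 290, 496, 703, 909, 1116, 1322, 1528, 1735, 1941

j=1: r + 0k = 83.08 → ⌈·⌉ = 84
j=2: r + 1k = 289.48 → ⌈·⌉ = 290
j=3: r + 2k = 495.88 → ⌈·⌉ = 496
j=4: r + 3k = 702.28 → ⌈·⌉ = 703
j=5: r + 4k = 908.68 → ⌈·⌉ = 909
j=6: r + 5k = 1115.08 → ⌈·⌉ = 1116
j=7: r + 6k = 1321.48 → ⌈·⌉ = 1322
j=8: r + 7k = 1527.88 → ⌈·⌉ = 1528
j=9: r + 8k = 1734.28 → ⌈·⌉ = 1735
j=10: r + 9k = 1940.68 → ⌈·⌉ = 1941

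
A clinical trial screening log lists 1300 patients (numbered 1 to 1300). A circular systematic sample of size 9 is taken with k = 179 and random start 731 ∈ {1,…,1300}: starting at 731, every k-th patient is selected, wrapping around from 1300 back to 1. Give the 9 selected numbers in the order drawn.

Selection 1: 731
Selection 2: 731 + 179 = 910
Selection 3: 910 + 179 = 1089
Selection 4: 1089 + 179 = 1268
Selection 5: 1268 + 179 = 1447 → 1447 − 1300 = 147
Selection 6: 147 + 179 = 326
Selection 7: 326 + 179 = 505
Selection 8: 505 + 179 = 684
Selection 9: 684 + 179 = 863

731, 910, 1089, 1268, 147, 326, 505, 684, 863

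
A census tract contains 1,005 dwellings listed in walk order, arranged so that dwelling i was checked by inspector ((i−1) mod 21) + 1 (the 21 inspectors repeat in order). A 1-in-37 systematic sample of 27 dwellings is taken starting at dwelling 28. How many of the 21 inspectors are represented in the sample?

21

Consecutive selections differ by k = 37, so their inspector numbers differ by 37 mod 21 = 16.
gcd(37, 21) = 1, so the sample visits 21/1 = 21 distinct residues mod 21.
Start 28 is inspector 7; the inspectors hit are 1, 2, 3, 4, 5, 6, 7, 8, 9, 10, 11, 12, 13, 14, 15, 16, 17, 18, 19, 20, 21.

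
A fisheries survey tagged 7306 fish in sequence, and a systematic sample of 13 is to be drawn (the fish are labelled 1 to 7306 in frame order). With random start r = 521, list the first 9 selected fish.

521, 1083, 1645, 2207, 2769, 3331, 3893, 4455, 5017

k = N/n = 7306/13 = 562
fish 1: 521
fish 2: 521 + 562 = 1083
fish 3: 1083 + 562 = 1645
fish 4: 1645 + 562 = 2207
fish 5: 2207 + 562 = 2769
fish 6: 2769 + 562 = 3331
fish 7: 3331 + 562 = 3893
fish 8: 3893 + 562 = 4455
fish 9: 4455 + 562 = 5017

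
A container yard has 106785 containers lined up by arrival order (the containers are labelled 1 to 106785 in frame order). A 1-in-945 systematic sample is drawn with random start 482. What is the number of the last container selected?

106322

k = 945
113th selection = r + (113−1)·k = 482 + 112×945 = 482 + 105840 = 106322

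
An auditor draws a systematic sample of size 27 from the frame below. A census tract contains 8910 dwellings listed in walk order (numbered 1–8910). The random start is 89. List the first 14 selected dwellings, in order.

k = N/n = 8910/27 = 330
dwelling 1: 89
dwelling 2: 89 + 330 = 419
dwelling 3: 419 + 330 = 749
dwelling 4: 749 + 330 = 1079
dwelling 5: 1079 + 330 = 1409
dwelling 6: 1409 + 330 = 1739
dwelling 7: 1739 + 330 = 2069
dwelling 8: 2069 + 330 = 2399
dwelling 9: 2399 + 330 = 2729
dwelling 10: 2729 + 330 = 3059
dwelling 11: 3059 + 330 = 3389
dwelling 12: 3389 + 330 = 3719
dwelling 13: 3719 + 330 = 4049
dwelling 14: 4049 + 330 = 4379

89, 419, 749, 1079, 1409, 1739, 2069, 2399, 2729, 3059, 3389, 3719, 4049, 4379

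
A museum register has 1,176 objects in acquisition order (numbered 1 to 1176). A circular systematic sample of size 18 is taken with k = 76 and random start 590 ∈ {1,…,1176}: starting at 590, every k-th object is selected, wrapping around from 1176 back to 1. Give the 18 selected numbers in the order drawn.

590, 666, 742, 818, 894, 970, 1046, 1122, 22, 98, 174, 250, 326, 402, 478, 554, 630, 706

Selection 1: 590
Selection 2: 590 + 76 = 666
Selection 3: 666 + 76 = 742
Selection 4: 742 + 76 = 818
Selection 5: 818 + 76 = 894
Selection 6: 894 + 76 = 970
Selection 7: 970 + 76 = 1046
Selection 8: 1046 + 76 = 1122
Selection 9: 1122 + 76 = 1198 → 1198 − 1176 = 22
Selection 10: 22 + 76 = 98
Selection 11: 98 + 76 = 174
Selection 12: 174 + 76 = 250
Selection 13: 250 + 76 = 326
Selection 14: 326 + 76 = 402
Selection 15: 402 + 76 = 478
Selection 16: 478 + 76 = 554
Selection 17: 554 + 76 = 630
Selection 18: 630 + 76 = 706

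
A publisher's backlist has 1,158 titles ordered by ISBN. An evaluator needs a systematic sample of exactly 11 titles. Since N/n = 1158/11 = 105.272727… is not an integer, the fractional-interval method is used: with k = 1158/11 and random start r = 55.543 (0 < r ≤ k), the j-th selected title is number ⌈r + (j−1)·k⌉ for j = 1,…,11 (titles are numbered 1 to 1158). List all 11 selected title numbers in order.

56, 161, 267, 372, 477, 582, 688, 793, 898, 1003, 1109

j=1: r + 0k = 55.543 → ⌈·⌉ = 56
j=2: r + 1k = 160.815727… → ⌈·⌉ = 161
j=3: r + 2k = 266.088454… → ⌈·⌉ = 267
j=4: r + 3k = 371.361181… → ⌈·⌉ = 372
j=5: r + 4k = 476.633909… → ⌈·⌉ = 477
j=6: r + 5k = 581.906636… → ⌈·⌉ = 582
j=7: r + 6k = 687.179363… → ⌈·⌉ = 688
j=8: r + 7k = 792.452090… → ⌈·⌉ = 793
j=9: r + 8k = 897.724818… → ⌈·⌉ = 898
j=10: r + 9k = 1002.997545… → ⌈·⌉ = 1003
j=11: r + 10k = 1108.270272… → ⌈·⌉ = 1109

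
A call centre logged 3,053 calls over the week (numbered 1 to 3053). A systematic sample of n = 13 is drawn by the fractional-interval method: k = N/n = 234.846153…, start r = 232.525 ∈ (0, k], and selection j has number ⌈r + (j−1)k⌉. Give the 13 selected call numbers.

233, 468, 703, 938, 1172, 1407, 1642, 1877, 2112, 2347, 2581, 2816, 3051

j=1: r + 0k = 232.525 → ⌈·⌉ = 233
j=2: r + 1k = 467.371153… → ⌈·⌉ = 468
j=3: r + 2k = 702.217307… → ⌈·⌉ = 703
j=4: r + 3k = 937.063461… → ⌈·⌉ = 938
j=5: r + 4k = 1171.909615… → ⌈·⌉ = 1172
j=6: r + 5k = 1406.755769… → ⌈·⌉ = 1407
j=7: r + 6k = 1641.601923… → ⌈·⌉ = 1642
j=8: r + 7k = 1876.448076… → ⌈·⌉ = 1877
j=9: r + 8k = 2111.294230… → ⌈·⌉ = 2112
j=10: r + 9k = 2346.140384… → ⌈·⌉ = 2347
j=11: r + 10k = 2580.986538… → ⌈·⌉ = 2581
j=12: r + 11k = 2815.832692… → ⌈·⌉ = 2816
j=13: r + 12k = 3050.678846… → ⌈·⌉ = 3051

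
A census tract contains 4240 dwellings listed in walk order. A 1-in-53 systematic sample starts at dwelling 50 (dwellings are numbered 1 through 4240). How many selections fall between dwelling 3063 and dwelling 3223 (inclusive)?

k = 53
First selection ≥ 3063: 50 + ⌈(3063−50)/53⌉·53 = 50 + 57×53 = 3071
Last selection ≤ 3223: 50 + ⌊(3223−50)/53⌋·53 = 50 + 59×53 = 3177
Count = 59 − 57 + 1 = 3

3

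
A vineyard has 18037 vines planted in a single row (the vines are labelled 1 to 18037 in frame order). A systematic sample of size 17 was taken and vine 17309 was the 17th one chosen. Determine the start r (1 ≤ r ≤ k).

k = 18037/17 = 1061
r = 17309 − (17−1)×1061 = 17309 − 16976 = 333

333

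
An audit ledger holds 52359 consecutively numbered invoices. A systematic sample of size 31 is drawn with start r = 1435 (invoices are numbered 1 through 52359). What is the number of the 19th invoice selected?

k = 52359/31 = 1689
19th selection = r + (19−1)·k = 1435 + 18×1689 = 1435 + 30402 = 31837

31837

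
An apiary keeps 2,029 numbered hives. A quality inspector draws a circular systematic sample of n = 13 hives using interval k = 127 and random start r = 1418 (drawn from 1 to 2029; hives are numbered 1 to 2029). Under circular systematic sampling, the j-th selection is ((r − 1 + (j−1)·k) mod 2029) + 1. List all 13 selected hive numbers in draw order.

1418, 1545, 1672, 1799, 1926, 24, 151, 278, 405, 532, 659, 786, 913

Selection 1: 1418
Selection 2: 1418 + 127 = 1545
Selection 3: 1545 + 127 = 1672
Selection 4: 1672 + 127 = 1799
Selection 5: 1799 + 127 = 1926
Selection 6: 1926 + 127 = 2053 → 2053 − 2029 = 24
Selection 7: 24 + 127 = 151
Selection 8: 151 + 127 = 278
Selection 9: 278 + 127 = 405
Selection 10: 405 + 127 = 532
Selection 11: 532 + 127 = 659
Selection 12: 659 + 127 = 786
Selection 13: 786 + 127 = 913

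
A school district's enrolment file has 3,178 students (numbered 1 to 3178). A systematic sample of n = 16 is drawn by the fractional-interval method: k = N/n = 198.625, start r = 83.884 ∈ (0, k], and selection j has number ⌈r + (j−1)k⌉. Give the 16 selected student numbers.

j=1: r + 0k = 83.884 → ⌈·⌉ = 84
j=2: r + 1k = 282.509 → ⌈·⌉ = 283
j=3: r + 2k = 481.134 → ⌈·⌉ = 482
j=4: r + 3k = 679.759 → ⌈·⌉ = 680
j=5: r + 4k = 878.384 → ⌈·⌉ = 879
j=6: r + 5k = 1077.009 → ⌈·⌉ = 1078
j=7: r + 6k = 1275.634 → ⌈·⌉ = 1276
j=8: r + 7k = 1474.259 → ⌈·⌉ = 1475
j=9: r + 8k = 1672.884 → ⌈·⌉ = 1673
j=10: r + 9k = 1871.509 → ⌈·⌉ = 1872
j=11: r + 10k = 2070.134 → ⌈·⌉ = 2071
j=12: r + 11k = 2268.759 → ⌈·⌉ = 2269
j=13: r + 12k = 2467.384 → ⌈·⌉ = 2468
j=14: r + 13k = 2666.009 → ⌈·⌉ = 2667
j=15: r + 14k = 2864.634 → ⌈·⌉ = 2865
j=16: r + 15k = 3063.259 → ⌈·⌉ = 3064

84, 283, 482, 680, 879, 1078, 1276, 1475, 1673, 1872, 2071, 2269, 2468, 2667, 2865, 3064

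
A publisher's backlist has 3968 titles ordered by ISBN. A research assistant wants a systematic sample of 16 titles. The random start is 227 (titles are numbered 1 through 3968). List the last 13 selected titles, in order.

971, 1219, 1467, 1715, 1963, 2211, 2459, 2707, 2955, 3203, 3451, 3699, 3947

k = N/n = 3968/16 = 248
4th selection = 227 + 3×248 = 971
5th: 971 + 248 = 1219
6th: 1219 + 248 = 1467
7th: 1467 + 248 = 1715
8th: 1715 + 248 = 1963
9th: 1963 + 248 = 2211
10th: 2211 + 248 = 2459
11th: 2459 + 248 = 2707
12th: 2707 + 248 = 2955
13th: 2955 + 248 = 3203
14th: 3203 + 248 = 3451
15th: 3451 + 248 = 3699
16th: 3699 + 248 = 3947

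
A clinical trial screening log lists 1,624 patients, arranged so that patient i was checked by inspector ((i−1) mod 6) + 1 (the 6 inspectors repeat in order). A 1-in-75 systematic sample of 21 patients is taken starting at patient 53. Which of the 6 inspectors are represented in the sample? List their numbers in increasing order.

2, 5

Consecutive selections differ by k = 75, so their inspector numbers differ by 75 mod 6 = 3.
gcd(75, 6) = 3, so the sample visits 6/3 = 2 distinct residues mod 6.
Start 53 is inspector 5; the inspectors hit are 2, 5.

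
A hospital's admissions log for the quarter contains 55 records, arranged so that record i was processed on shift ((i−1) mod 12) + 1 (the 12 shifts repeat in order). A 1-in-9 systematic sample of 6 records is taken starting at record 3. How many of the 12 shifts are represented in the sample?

Consecutive selections differ by k = 9, so their shift numbers differ by 9 mod 12 = 9.
gcd(9, 12) = 3, so the sample visits 12/3 = 4 distinct residues mod 12.
Start 3 is shift 3; the shifts hit are 3, 6, 9, 12.

4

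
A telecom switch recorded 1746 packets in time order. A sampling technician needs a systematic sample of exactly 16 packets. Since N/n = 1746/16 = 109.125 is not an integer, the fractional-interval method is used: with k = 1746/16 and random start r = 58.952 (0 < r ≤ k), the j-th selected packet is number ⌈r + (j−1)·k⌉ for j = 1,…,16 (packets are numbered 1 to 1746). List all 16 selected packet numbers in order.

j=1: r + 0k = 58.952 → ⌈·⌉ = 59
j=2: r + 1k = 168.077 → ⌈·⌉ = 169
j=3: r + 2k = 277.202 → ⌈·⌉ = 278
j=4: r + 3k = 386.327 → ⌈·⌉ = 387
j=5: r + 4k = 495.452 → ⌈·⌉ = 496
j=6: r + 5k = 604.577 → ⌈·⌉ = 605
j=7: r + 6k = 713.702 → ⌈·⌉ = 714
j=8: r + 7k = 822.827 → ⌈·⌉ = 823
j=9: r + 8k = 931.952 → ⌈·⌉ = 932
j=10: r + 9k = 1041.077 → ⌈·⌉ = 1042
j=11: r + 10k = 1150.202 → ⌈·⌉ = 1151
j=12: r + 11k = 1259.327 → ⌈·⌉ = 1260
j=13: r + 12k = 1368.452 → ⌈·⌉ = 1369
j=14: r + 13k = 1477.577 → ⌈·⌉ = 1478
j=15: r + 14k = 1586.702 → ⌈·⌉ = 1587
j=16: r + 15k = 1695.827 → ⌈·⌉ = 1696

59, 169, 278, 387, 496, 605, 714, 823, 932, 1042, 1151, 1260, 1369, 1478, 1587, 1696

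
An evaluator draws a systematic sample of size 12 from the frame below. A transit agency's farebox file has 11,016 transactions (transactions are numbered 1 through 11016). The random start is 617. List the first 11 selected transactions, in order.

k = N/n = 11016/12 = 918
transaction 1: 617
transaction 2: 617 + 918 = 1535
transaction 3: 1535 + 918 = 2453
transaction 4: 2453 + 918 = 3371
transaction 5: 3371 + 918 = 4289
transaction 6: 4289 + 918 = 5207
transaction 7: 5207 + 918 = 6125
transaction 8: 6125 + 918 = 7043
transaction 9: 7043 + 918 = 7961
transaction 10: 7961 + 918 = 8879
transaction 11: 8879 + 918 = 9797

617, 1535, 2453, 3371, 4289, 5207, 6125, 7043, 7961, 8879, 9797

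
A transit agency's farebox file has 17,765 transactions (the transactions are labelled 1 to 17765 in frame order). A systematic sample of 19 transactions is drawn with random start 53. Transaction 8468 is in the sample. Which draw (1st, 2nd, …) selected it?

k = 17765/19 = 935
position = (8468 − 53)/935 + 1 = 8415/935 + 1 = 9 + 1 = 10

10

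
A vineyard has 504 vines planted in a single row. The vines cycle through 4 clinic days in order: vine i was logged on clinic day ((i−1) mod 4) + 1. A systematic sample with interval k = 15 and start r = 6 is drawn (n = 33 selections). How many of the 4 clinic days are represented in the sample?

4

Consecutive selections differ by k = 15, so their clinic day numbers differ by 15 mod 4 = 3.
gcd(15, 4) = 1, so the sample visits 4/1 = 4 distinct residues mod 4.
Start 6 is clinic day 2; the clinic days hit are 1, 2, 3, 4.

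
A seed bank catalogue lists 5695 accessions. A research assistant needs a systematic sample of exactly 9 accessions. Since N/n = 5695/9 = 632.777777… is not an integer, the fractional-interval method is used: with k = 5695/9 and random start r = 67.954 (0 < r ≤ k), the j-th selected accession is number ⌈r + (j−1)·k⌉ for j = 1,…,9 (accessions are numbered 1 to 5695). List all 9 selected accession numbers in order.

68, 701, 1334, 1967, 2600, 3232, 3865, 4498, 5131

j=1: r + 0k = 67.954 → ⌈·⌉ = 68
j=2: r + 1k = 700.731777… → ⌈·⌉ = 701
j=3: r + 2k = 1333.509555… → ⌈·⌉ = 1334
j=4: r + 3k = 1966.287333… → ⌈·⌉ = 1967
j=5: r + 4k = 2599.065111… → ⌈·⌉ = 2600
j=6: r + 5k = 3231.842888… → ⌈·⌉ = 3232
j=7: r + 6k = 3864.620666… → ⌈·⌉ = 3865
j=8: r + 7k = 4497.398444… → ⌈·⌉ = 4498
j=9: r + 8k = 5130.176222… → ⌈·⌉ = 5131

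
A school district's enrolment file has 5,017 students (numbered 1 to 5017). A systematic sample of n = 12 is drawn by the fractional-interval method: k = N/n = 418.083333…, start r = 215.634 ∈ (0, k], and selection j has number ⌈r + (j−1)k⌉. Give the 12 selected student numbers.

j=1: r + 0k = 215.634 → ⌈·⌉ = 216
j=2: r + 1k = 633.717333… → ⌈·⌉ = 634
j=3: r + 2k = 1051.800666… → ⌈·⌉ = 1052
j=4: r + 3k = 1469.884 → ⌈·⌉ = 1470
j=5: r + 4k = 1887.967333… → ⌈·⌉ = 1888
j=6: r + 5k = 2306.050666… → ⌈·⌉ = 2307
j=7: r + 6k = 2724.134 → ⌈·⌉ = 2725
j=8: r + 7k = 3142.217333… → ⌈·⌉ = 3143
j=9: r + 8k = 3560.300666… → ⌈·⌉ = 3561
j=10: r + 9k = 3978.384 → ⌈·⌉ = 3979
j=11: r + 10k = 4396.467333… → ⌈·⌉ = 4397
j=12: r + 11k = 4814.550666… → ⌈·⌉ = 4815

216, 634, 1052, 1470, 1888, 2307, 2725, 3143, 3561, 3979, 4397, 4815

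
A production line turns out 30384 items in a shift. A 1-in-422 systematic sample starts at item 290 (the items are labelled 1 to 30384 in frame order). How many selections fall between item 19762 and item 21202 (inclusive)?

k = 422
First selection ≥ 19762: 290 + ⌈(19762−290)/422⌉·422 = 290 + 47×422 = 20124
Last selection ≤ 21202: 290 + ⌊(21202−290)/422⌋·422 = 290 + 49×422 = 20968
Count = 49 − 47 + 1 = 3

3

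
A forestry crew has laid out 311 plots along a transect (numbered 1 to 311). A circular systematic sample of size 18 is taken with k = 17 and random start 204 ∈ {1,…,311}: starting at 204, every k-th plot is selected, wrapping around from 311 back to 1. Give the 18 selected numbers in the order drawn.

Selection 1: 204
Selection 2: 204 + 17 = 221
Selection 3: 221 + 17 = 238
Selection 4: 238 + 17 = 255
Selection 5: 255 + 17 = 272
Selection 6: 272 + 17 = 289
Selection 7: 289 + 17 = 306
Selection 8: 306 + 17 = 323 → 323 − 311 = 12
Selection 9: 12 + 17 = 29
Selection 10: 29 + 17 = 46
Selection 11: 46 + 17 = 63
Selection 12: 63 + 17 = 80
Selection 13: 80 + 17 = 97
Selection 14: 97 + 17 = 114
Selection 15: 114 + 17 = 131
Selection 16: 131 + 17 = 148
Selection 17: 148 + 17 = 165
Selection 18: 165 + 17 = 182

204, 221, 238, 255, 272, 289, 306, 12, 29, 46, 63, 80, 97, 114, 131, 148, 165, 182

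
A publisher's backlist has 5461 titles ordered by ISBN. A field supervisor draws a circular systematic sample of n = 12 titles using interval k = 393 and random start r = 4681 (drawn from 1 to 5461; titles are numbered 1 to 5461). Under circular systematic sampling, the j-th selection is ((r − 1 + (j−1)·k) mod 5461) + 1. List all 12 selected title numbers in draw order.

4681, 5074, 6, 399, 792, 1185, 1578, 1971, 2364, 2757, 3150, 3543

Selection 1: 4681
Selection 2: 4681 + 393 = 5074
Selection 3: 5074 + 393 = 5467 → 5467 − 5461 = 6
Selection 4: 6 + 393 = 399
Selection 5: 399 + 393 = 792
Selection 6: 792 + 393 = 1185
Selection 7: 1185 + 393 = 1578
Selection 8: 1578 + 393 = 1971
Selection 9: 1971 + 393 = 2364
Selection 10: 2364 + 393 = 2757
Selection 11: 2757 + 393 = 3150
Selection 12: 3150 + 393 = 3543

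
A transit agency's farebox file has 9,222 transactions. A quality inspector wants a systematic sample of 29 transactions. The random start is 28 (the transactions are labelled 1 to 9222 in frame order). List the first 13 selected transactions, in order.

28, 346, 664, 982, 1300, 1618, 1936, 2254, 2572, 2890, 3208, 3526, 3844

k = N/n = 9222/29 = 318
transaction 1: 28
transaction 2: 28 + 318 = 346
transaction 3: 346 + 318 = 664
transaction 4: 664 + 318 = 982
transaction 5: 982 + 318 = 1300
transaction 6: 1300 + 318 = 1618
transaction 7: 1618 + 318 = 1936
transaction 8: 1936 + 318 = 2254
transaction 9: 2254 + 318 = 2572
transaction 10: 2572 + 318 = 2890
transaction 11: 2890 + 318 = 3208
transaction 12: 3208 + 318 = 3526
transaction 13: 3526 + 318 = 3844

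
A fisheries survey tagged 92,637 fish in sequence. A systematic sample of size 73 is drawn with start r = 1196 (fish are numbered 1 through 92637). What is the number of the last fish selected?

92564

k = 92637/73 = 1269
73rd selection = r + (73−1)·k = 1196 + 72×1269 = 1196 + 91368 = 92564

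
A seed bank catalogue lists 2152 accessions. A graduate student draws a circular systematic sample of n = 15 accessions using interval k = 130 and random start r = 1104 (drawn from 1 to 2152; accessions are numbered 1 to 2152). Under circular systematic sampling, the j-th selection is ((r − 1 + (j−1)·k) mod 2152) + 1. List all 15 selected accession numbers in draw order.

1104, 1234, 1364, 1494, 1624, 1754, 1884, 2014, 2144, 122, 252, 382, 512, 642, 772

Selection 1: 1104
Selection 2: 1104 + 130 = 1234
Selection 3: 1234 + 130 = 1364
Selection 4: 1364 + 130 = 1494
Selection 5: 1494 + 130 = 1624
Selection 6: 1624 + 130 = 1754
Selection 7: 1754 + 130 = 1884
Selection 8: 1884 + 130 = 2014
Selection 9: 2014 + 130 = 2144
Selection 10: 2144 + 130 = 2274 → 2274 − 2152 = 122
Selection 11: 122 + 130 = 252
Selection 12: 252 + 130 = 382
Selection 13: 382 + 130 = 512
Selection 14: 512 + 130 = 642
Selection 15: 642 + 130 = 772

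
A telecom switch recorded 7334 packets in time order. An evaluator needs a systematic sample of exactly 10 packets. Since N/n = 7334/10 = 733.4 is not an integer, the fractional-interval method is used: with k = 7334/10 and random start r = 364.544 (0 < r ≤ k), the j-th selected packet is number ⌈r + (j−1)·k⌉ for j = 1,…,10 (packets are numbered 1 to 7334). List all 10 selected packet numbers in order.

365, 1098, 1832, 2565, 3299, 4032, 4765, 5499, 6232, 6966

j=1: r + 0k = 364.544 → ⌈·⌉ = 365
j=2: r + 1k = 1097.944 → ⌈·⌉ = 1098
j=3: r + 2k = 1831.344 → ⌈·⌉ = 1832
j=4: r + 3k = 2564.744 → ⌈·⌉ = 2565
j=5: r + 4k = 3298.144 → ⌈·⌉ = 3299
j=6: r + 5k = 4031.544 → ⌈·⌉ = 4032
j=7: r + 6k = 4764.944 → ⌈·⌉ = 4765
j=8: r + 7k = 5498.344 → ⌈·⌉ = 5499
j=9: r + 8k = 6231.744 → ⌈·⌉ = 6232
j=10: r + 9k = 6965.144 → ⌈·⌉ = 6966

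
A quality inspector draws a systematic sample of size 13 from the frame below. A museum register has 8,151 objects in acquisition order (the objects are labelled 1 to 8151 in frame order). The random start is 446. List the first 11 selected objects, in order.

k = N/n = 8151/13 = 627
object 1: 446
object 2: 446 + 627 = 1073
object 3: 1073 + 627 = 1700
object 4: 1700 + 627 = 2327
object 5: 2327 + 627 = 2954
object 6: 2954 + 627 = 3581
object 7: 3581 + 627 = 4208
object 8: 4208 + 627 = 4835
object 9: 4835 + 627 = 5462
object 10: 5462 + 627 = 6089
object 11: 6089 + 627 = 6716

446, 1073, 1700, 2327, 2954, 3581, 4208, 4835, 5462, 6089, 6716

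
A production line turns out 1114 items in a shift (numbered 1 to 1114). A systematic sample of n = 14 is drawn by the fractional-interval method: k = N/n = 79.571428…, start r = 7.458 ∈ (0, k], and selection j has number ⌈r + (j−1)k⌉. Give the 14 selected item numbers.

j=1: r + 0k = 7.458 → ⌈·⌉ = 8
j=2: r + 1k = 87.029428… → ⌈·⌉ = 88
j=3: r + 2k = 166.600857… → ⌈·⌉ = 167
j=4: r + 3k = 246.172285… → ⌈·⌉ = 247
j=5: r + 4k = 325.743714… → ⌈·⌉ = 326
j=6: r + 5k = 405.315142… → ⌈·⌉ = 406
j=7: r + 6k = 484.886571… → ⌈·⌉ = 485
j=8: r + 7k = 564.458 → ⌈·⌉ = 565
j=9: r + 8k = 644.029428… → ⌈·⌉ = 645
j=10: r + 9k = 723.600857… → ⌈·⌉ = 724
j=11: r + 10k = 803.172285… → ⌈·⌉ = 804
j=12: r + 11k = 882.743714… → ⌈·⌉ = 883
j=13: r + 12k = 962.315142… → ⌈·⌉ = 963
j=14: r + 13k = 1041.886571… → ⌈·⌉ = 1042

8, 88, 167, 247, 326, 406, 485, 565, 645, 724, 804, 883, 963, 1042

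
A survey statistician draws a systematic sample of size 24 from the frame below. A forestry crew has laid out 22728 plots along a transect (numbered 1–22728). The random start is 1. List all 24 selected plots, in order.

1, 948, 1895, 2842, 3789, 4736, 5683, 6630, 7577, 8524, 9471, 10418, 11365, 12312, 13259, 14206, 15153, 16100, 17047, 17994, 18941, 19888, 20835, 21782

k = N/n = 22728/24 = 947
plot 1: 1
plot 2: 1 + 947 = 948
plot 3: 948 + 947 = 1895
plot 4: 1895 + 947 = 2842
plot 5: 2842 + 947 = 3789
plot 6: 3789 + 947 = 4736
plot 7: 4736 + 947 = 5683
plot 8: 5683 + 947 = 6630
plot 9: 6630 + 947 = 7577
plot 10: 7577 + 947 = 8524
plot 11: 8524 + 947 = 9471
plot 12: 9471 + 947 = 10418
plot 13: 10418 + 947 = 11365
plot 14: 11365 + 947 = 12312
plot 15: 12312 + 947 = 13259
plot 16: 13259 + 947 = 14206
plot 17: 14206 + 947 = 15153
plot 18: 15153 + 947 = 16100
plot 19: 16100 + 947 = 17047
plot 20: 17047 + 947 = 17994
plot 21: 17994 + 947 = 18941
plot 22: 18941 + 947 = 19888
plot 23: 19888 + 947 = 20835
plot 24: 20835 + 947 = 21782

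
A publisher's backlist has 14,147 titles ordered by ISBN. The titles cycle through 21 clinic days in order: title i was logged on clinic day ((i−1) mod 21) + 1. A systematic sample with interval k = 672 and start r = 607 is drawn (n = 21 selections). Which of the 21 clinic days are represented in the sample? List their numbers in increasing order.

Consecutive selections differ by k = 672, so their clinic day numbers differ by 672 mod 21 = 0.
gcd(672, 21) = 21, so the sample visits 21/21 = 1 distinct residues mod 21.
Start 607 is clinic day 19; the clinic days hit are 19.

19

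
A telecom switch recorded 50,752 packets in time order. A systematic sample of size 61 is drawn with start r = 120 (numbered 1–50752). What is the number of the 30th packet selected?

24248

k = 50752/61 = 832
30th selection = r + (30−1)·k = 120 + 29×832 = 120 + 24128 = 24248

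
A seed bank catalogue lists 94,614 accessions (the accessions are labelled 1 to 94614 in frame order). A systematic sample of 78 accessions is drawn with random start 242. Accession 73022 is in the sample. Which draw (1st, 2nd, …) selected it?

k = 94614/78 = 1213
position = (73022 − 242)/1213 + 1 = 72780/1213 + 1 = 60 + 1 = 61

61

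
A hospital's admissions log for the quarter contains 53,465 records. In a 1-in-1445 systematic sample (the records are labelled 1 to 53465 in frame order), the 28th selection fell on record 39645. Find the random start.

630

k = 1445
r = 39645 − (28−1)×1445 = 39645 − 39015 = 630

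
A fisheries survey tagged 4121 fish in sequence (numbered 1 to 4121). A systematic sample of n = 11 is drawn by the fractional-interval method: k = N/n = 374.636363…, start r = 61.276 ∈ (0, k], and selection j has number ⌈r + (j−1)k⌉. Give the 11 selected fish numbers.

62, 436, 811, 1186, 1560, 1935, 2310, 2684, 3059, 3434, 3808

j=1: r + 0k = 61.276 → ⌈·⌉ = 62
j=2: r + 1k = 435.912363… → ⌈·⌉ = 436
j=3: r + 2k = 810.548727… → ⌈·⌉ = 811
j=4: r + 3k = 1185.185090… → ⌈·⌉ = 1186
j=5: r + 4k = 1559.821454… → ⌈·⌉ = 1560
j=6: r + 5k = 1934.457818… → ⌈·⌉ = 1935
j=7: r + 6k = 2309.094181… → ⌈·⌉ = 2310
j=8: r + 7k = 2683.730545… → ⌈·⌉ = 2684
j=9: r + 8k = 3058.366909… → ⌈·⌉ = 3059
j=10: r + 9k = 3433.003272… → ⌈·⌉ = 3434
j=11: r + 10k = 3807.639636… → ⌈·⌉ = 3808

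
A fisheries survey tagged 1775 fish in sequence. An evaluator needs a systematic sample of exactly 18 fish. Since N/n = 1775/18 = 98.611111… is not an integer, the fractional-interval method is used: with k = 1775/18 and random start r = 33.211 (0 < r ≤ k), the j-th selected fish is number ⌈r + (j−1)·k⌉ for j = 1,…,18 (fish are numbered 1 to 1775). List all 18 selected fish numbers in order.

j=1: r + 0k = 33.211 → ⌈·⌉ = 34
j=2: r + 1k = 131.822111… → ⌈·⌉ = 132
j=3: r + 2k = 230.433222… → ⌈·⌉ = 231
j=4: r + 3k = 329.044333… → ⌈·⌉ = 330
j=5: r + 4k = 427.655444… → ⌈·⌉ = 428
j=6: r + 5k = 526.266555… → ⌈·⌉ = 527
j=7: r + 6k = 624.877666… → ⌈·⌉ = 625
j=8: r + 7k = 723.488777… → ⌈·⌉ = 724
j=9: r + 8k = 822.099888… → ⌈·⌉ = 823
j=10: r + 9k = 920.711 → ⌈·⌉ = 921
j=11: r + 10k = 1019.322111… → ⌈·⌉ = 1020
j=12: r + 11k = 1117.933222… → ⌈·⌉ = 1118
j=13: r + 12k = 1216.544333… → ⌈·⌉ = 1217
j=14: r + 13k = 1315.155444… → ⌈·⌉ = 1316
j=15: r + 14k = 1413.766555… → ⌈·⌉ = 1414
j=16: r + 15k = 1512.377666… → ⌈·⌉ = 1513
j=17: r + 16k = 1610.988777… → ⌈·⌉ = 1611
j=18: r + 17k = 1709.599888… → ⌈·⌉ = 1710

34, 132, 231, 330, 428, 527, 625, 724, 823, 921, 1020, 1118, 1217, 1316, 1414, 1513, 1611, 1710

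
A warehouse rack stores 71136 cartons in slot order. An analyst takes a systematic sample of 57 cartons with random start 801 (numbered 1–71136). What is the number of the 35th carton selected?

k = 71136/57 = 1248
35th selection = r + (35−1)·k = 801 + 34×1248 = 801 + 42432 = 43233

43233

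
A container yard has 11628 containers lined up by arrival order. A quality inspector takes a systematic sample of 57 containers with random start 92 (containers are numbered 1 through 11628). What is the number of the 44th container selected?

k = 11628/57 = 204
44th selection = r + (44−1)·k = 92 + 43×204 = 92 + 8772 = 8864

8864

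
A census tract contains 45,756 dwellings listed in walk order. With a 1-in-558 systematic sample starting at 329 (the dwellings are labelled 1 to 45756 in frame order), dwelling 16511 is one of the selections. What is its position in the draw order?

k = 558
position = (16511 − 329)/558 + 1 = 16182/558 + 1 = 29 + 1 = 30

30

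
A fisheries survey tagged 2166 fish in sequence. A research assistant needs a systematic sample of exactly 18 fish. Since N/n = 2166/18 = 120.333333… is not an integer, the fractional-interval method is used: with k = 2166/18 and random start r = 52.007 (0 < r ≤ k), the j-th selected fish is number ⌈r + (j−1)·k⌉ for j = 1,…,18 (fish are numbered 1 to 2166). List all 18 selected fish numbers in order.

53, 173, 293, 414, 534, 654, 775, 895, 1015, 1136, 1256, 1376, 1497, 1617, 1737, 1858, 1978, 2098

j=1: r + 0k = 52.007 → ⌈·⌉ = 53
j=2: r + 1k = 172.340333… → ⌈·⌉ = 173
j=3: r + 2k = 292.673666… → ⌈·⌉ = 293
j=4: r + 3k = 413.007 → ⌈·⌉ = 414
j=5: r + 4k = 533.340333… → ⌈·⌉ = 534
j=6: r + 5k = 653.673666… → ⌈·⌉ = 654
j=7: r + 6k = 774.007 → ⌈·⌉ = 775
j=8: r + 7k = 894.340333… → ⌈·⌉ = 895
j=9: r + 8k = 1014.673666… → ⌈·⌉ = 1015
j=10: r + 9k = 1135.007 → ⌈·⌉ = 1136
j=11: r + 10k = 1255.340333… → ⌈·⌉ = 1256
j=12: r + 11k = 1375.673666… → ⌈·⌉ = 1376
j=13: r + 12k = 1496.007 → ⌈·⌉ = 1497
j=14: r + 13k = 1616.340333… → ⌈·⌉ = 1617
j=15: r + 14k = 1736.673666… → ⌈·⌉ = 1737
j=16: r + 15k = 1857.007 → ⌈·⌉ = 1858
j=17: r + 16k = 1977.340333… → ⌈·⌉ = 1978
j=18: r + 17k = 2097.673666… → ⌈·⌉ = 2098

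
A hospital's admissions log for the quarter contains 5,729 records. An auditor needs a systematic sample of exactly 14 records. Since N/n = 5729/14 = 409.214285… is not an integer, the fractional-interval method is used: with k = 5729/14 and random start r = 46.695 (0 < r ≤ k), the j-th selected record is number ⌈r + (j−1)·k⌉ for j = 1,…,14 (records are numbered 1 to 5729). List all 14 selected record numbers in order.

47, 456, 866, 1275, 1684, 2093, 2502, 2912, 3321, 3730, 4139, 4549, 4958, 5367

j=1: r + 0k = 46.695 → ⌈·⌉ = 47
j=2: r + 1k = 455.909285… → ⌈·⌉ = 456
j=3: r + 2k = 865.123571… → ⌈·⌉ = 866
j=4: r + 3k = 1274.337857… → ⌈·⌉ = 1275
j=5: r + 4k = 1683.552142… → ⌈·⌉ = 1684
j=6: r + 5k = 2092.766428… → ⌈·⌉ = 2093
j=7: r + 6k = 2501.980714… → ⌈·⌉ = 2502
j=8: r + 7k = 2911.195 → ⌈·⌉ = 2912
j=9: r + 8k = 3320.409285… → ⌈·⌉ = 3321
j=10: r + 9k = 3729.623571… → ⌈·⌉ = 3730
j=11: r + 10k = 4138.837857… → ⌈·⌉ = 4139
j=12: r + 11k = 4548.052142… → ⌈·⌉ = 4549
j=13: r + 12k = 4957.266428… → ⌈·⌉ = 4958
j=14: r + 13k = 5366.480714… → ⌈·⌉ = 5367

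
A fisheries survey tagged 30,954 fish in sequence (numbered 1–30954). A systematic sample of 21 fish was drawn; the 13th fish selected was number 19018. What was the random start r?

k = 30954/21 = 1474
r = 19018 − (13−1)×1474 = 19018 − 17688 = 1330

1330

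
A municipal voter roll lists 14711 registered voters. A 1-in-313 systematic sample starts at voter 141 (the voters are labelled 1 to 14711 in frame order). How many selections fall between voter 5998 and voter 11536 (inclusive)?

k = 313
First selection ≥ 5998: 141 + ⌈(5998−141)/313⌉·313 = 141 + 19×313 = 6088
Last selection ≤ 11536: 141 + ⌊(11536−141)/313⌋·313 = 141 + 36×313 = 11409
Count = 36 − 19 + 1 = 18

18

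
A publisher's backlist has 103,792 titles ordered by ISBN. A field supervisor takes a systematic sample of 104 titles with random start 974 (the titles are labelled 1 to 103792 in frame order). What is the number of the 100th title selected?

99776

k = 103792/104 = 998
100th selection = r + (100−1)·k = 974 + 99×998 = 974 + 98802 = 99776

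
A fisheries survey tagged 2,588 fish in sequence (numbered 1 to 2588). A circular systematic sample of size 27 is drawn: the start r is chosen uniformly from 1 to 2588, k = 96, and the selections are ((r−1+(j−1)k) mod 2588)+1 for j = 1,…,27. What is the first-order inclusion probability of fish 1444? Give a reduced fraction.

For each position j, as r ranges over 1…2588 the j-th selection hits every fish exactly once, so fish 1444 is selected for exactly 27 of the 2588 starts.
Inclusion probability = 27/2588.

27/2588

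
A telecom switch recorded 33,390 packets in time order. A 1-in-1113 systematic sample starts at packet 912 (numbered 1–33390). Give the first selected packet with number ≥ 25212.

k = 1113
Steps past start: ⌈(25212 − 912)/1113⌉ = ⌈24300/1113⌉ = 22
Selected packet: 912 + 22×1113 = 25398

25398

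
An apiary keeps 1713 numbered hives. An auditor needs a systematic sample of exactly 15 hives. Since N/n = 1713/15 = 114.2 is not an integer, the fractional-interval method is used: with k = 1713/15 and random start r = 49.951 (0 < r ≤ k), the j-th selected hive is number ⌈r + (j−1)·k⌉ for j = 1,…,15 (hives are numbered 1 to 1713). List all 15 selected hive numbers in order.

50, 165, 279, 393, 507, 621, 736, 850, 964, 1078, 1192, 1307, 1421, 1535, 1649

j=1: r + 0k = 49.951 → ⌈·⌉ = 50
j=2: r + 1k = 164.151 → ⌈·⌉ = 165
j=3: r + 2k = 278.351 → ⌈·⌉ = 279
j=4: r + 3k = 392.551 → ⌈·⌉ = 393
j=5: r + 4k = 506.751 → ⌈·⌉ = 507
j=6: r + 5k = 620.951 → ⌈·⌉ = 621
j=7: r + 6k = 735.151 → ⌈·⌉ = 736
j=8: r + 7k = 849.351 → ⌈·⌉ = 850
j=9: r + 8k = 963.551 → ⌈·⌉ = 964
j=10: r + 9k = 1077.751 → ⌈·⌉ = 1078
j=11: r + 10k = 1191.951 → ⌈·⌉ = 1192
j=12: r + 11k = 1306.151 → ⌈·⌉ = 1307
j=13: r + 12k = 1420.351 → ⌈·⌉ = 1421
j=14: r + 13k = 1534.551 → ⌈·⌉ = 1535
j=15: r + 14k = 1648.751 → ⌈·⌉ = 1649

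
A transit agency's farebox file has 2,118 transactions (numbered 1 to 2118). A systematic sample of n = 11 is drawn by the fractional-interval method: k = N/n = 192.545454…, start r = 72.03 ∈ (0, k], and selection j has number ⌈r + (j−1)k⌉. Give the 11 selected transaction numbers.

j=1: r + 0k = 72.03 → ⌈·⌉ = 73
j=2: r + 1k = 264.575454… → ⌈·⌉ = 265
j=3: r + 2k = 457.120909… → ⌈·⌉ = 458
j=4: r + 3k = 649.666363… → ⌈·⌉ = 650
j=5: r + 4k = 842.211818… → ⌈·⌉ = 843
j=6: r + 5k = 1034.757272… → ⌈·⌉ = 1035
j=7: r + 6k = 1227.302727… → ⌈·⌉ = 1228
j=8: r + 7k = 1419.848181… → ⌈·⌉ = 1420
j=9: r + 8k = 1612.393636… → ⌈·⌉ = 1613
j=10: r + 9k = 1804.939090… → ⌈·⌉ = 1805
j=11: r + 10k = 1997.484545… → ⌈·⌉ = 1998

73, 265, 458, 650, 843, 1035, 1228, 1420, 1613, 1805, 1998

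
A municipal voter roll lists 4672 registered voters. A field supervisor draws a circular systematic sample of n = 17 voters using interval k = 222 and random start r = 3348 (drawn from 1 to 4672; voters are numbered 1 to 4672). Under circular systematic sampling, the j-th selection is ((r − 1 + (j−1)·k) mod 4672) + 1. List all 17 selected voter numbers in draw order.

Selection 1: 3348
Selection 2: 3348 + 222 = 3570
Selection 3: 3570 + 222 = 3792
Selection 4: 3792 + 222 = 4014
Selection 5: 4014 + 222 = 4236
Selection 6: 4236 + 222 = 4458
Selection 7: 4458 + 222 = 4680 → 4680 − 4672 = 8
Selection 8: 8 + 222 = 230
Selection 9: 230 + 222 = 452
Selection 10: 452 + 222 = 674
Selection 11: 674 + 222 = 896
Selection 12: 896 + 222 = 1118
Selection 13: 1118 + 222 = 1340
Selection 14: 1340 + 222 = 1562
Selection 15: 1562 + 222 = 1784
Selection 16: 1784 + 222 = 2006
Selection 17: 2006 + 222 = 2228

3348, 3570, 3792, 4014, 4236, 4458, 8, 230, 452, 674, 896, 1118, 1340, 1562, 1784, 2006, 2228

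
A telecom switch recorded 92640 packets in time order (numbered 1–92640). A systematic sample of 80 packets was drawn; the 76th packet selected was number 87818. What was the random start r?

968

k = 92640/80 = 1158
r = 87818 − (76−1)×1158 = 87818 − 86850 = 968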